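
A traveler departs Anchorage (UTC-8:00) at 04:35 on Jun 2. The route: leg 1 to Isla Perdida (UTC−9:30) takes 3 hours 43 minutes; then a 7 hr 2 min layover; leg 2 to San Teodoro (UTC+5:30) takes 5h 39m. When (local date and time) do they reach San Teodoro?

10:29 on June 3

Convert departure to UTC: 04:35 + 8:00 = 12:35 UTC on Jun 2.
Add 3 hours 43 minutes leg 1 → 16:18 UTC.
Add 7 hours and 2 minutes layover in Isla Perdida → 23:20 UTC.
Add 5 hours and 39 minutes leg 2 → 04:59 UTC (Jun 3).
San Teodoro is UTC+5:30, so local arrival = 04:59 + 5:30 = 10:29 on Jun 3.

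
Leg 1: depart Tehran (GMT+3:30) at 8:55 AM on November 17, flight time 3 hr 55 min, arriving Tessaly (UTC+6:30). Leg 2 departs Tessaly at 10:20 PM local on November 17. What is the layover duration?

6 hours 30 minutes

Convert departure to UTC: 8:55 AM − 3:30 = 5:25 AM UTC on Nov 17.
Add 3 hours 55 minutes flight time → 9:20 AM UTC.
Tessaly is UTC+6:30, so local arrival = 9:20 AM + 6:30 = 3:50 PM on Nov 17.
Layover = 10:20 PM − 3:50 PM = 6 hours 30 minutes.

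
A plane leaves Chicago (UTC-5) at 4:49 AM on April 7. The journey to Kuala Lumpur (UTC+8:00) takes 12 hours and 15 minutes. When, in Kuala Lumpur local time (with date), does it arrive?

6:04 AM on Apr 8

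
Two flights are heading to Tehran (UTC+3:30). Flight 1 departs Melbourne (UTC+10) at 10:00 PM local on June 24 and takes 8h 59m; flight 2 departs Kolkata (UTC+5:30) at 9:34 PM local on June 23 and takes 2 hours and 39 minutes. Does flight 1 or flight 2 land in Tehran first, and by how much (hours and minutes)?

the second, by 26 hours 16 minutes

Flight 1 in UTC: 10:00 PM − 10:00 = 12:00 PM on Jun 24.
+8 hours 59 minutes → arrive 8:59 PM UTC on Jun 24.
Flight 2 in UTC: 9:34 PM − 5:30 = 4:04 PM on Jun 23.
+2 hours and 39 minutes → arrive 6:43 PM UTC on Jun 23.
Flight 2 lands earlier by 26 hours 16 minutes.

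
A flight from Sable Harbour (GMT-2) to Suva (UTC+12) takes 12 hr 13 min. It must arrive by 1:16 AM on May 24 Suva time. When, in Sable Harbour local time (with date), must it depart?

11:03 PM on May 22

Target arrival in UTC: 1:16 AM − 12:00 = 1:16 PM on May 23.
Subtract 12 hours 13 minutes → departure 1:03 AM UTC on May 23.
Sable Harbour is UTC−2:00: 1:03 AM − 2:00 = 11:03 PM on May 22.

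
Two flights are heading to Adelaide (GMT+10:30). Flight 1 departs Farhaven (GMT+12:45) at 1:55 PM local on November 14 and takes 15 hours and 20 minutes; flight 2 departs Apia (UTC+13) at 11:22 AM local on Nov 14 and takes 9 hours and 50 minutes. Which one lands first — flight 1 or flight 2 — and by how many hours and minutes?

Flight 1 in UTC: 1:55 PM − 12:45 = 1:10 AM on Nov 14.
+15 hours and 20 minutes → arrive 4:30 PM UTC on Nov 14.
Flight 2 in UTC: 11:22 AM − 13:00 = 10:22 PM on Nov 13.
+9 hours 50 minutes → arrive 8:12 AM UTC on Nov 14.
Flight 2 lands earlier by 8 hours 18 minutes.

the second, by 8 hours 18 minutes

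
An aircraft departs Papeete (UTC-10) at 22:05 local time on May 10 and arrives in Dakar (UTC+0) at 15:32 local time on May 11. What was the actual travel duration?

7 hours 27 minutes

Dakar is 10:00 ahead of Papeete.
Clock-face elapsed time (ignoring zones) is 17 hours 27 minutes.
Actual elapsed = 17 hours 27 minutes − 10:00 = 7 hours 27 minutes.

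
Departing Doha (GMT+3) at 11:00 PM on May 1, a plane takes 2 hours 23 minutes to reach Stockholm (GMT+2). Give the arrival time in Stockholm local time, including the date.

Convert departure to UTC: 11:00 PM − 3:00 = 8:00 PM UTC on May 1.
Add 2 hours and 23 minutes travel time → 10:23 PM UTC.
Stockholm is UTC+2:00, so local arrival = 10:23 PM + 2:00 = 12:23 AM on May 2.

12:23 AM on May 2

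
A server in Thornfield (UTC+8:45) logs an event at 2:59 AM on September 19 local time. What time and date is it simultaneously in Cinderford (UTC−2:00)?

4:14 PM on September 18

Cinderford is 10:45 behind Thornfield.
Shift by the zone difference: 2:59 AM − 10:45 = 4:14 PM on Sep 18 in Cinderford.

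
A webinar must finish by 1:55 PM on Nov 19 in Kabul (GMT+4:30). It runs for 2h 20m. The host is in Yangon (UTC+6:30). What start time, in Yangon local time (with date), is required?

1:35 PM on Nov 19

Target end time in UTC: 1:55 PM − 4:30 = 9:25 AM on Nov 19.
Subtract 2 hours 20 minutes → start 7:05 AM UTC on Nov 19.
Yangon is UTC+6:30: 7:05 AM + 6:30 = 1:35 PM on Nov 19.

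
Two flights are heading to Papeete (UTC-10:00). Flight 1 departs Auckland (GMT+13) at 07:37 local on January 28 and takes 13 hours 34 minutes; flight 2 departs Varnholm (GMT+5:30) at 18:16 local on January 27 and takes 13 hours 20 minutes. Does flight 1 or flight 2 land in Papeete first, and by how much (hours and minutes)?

the second, by 6 hours 5 minutes

Flight 1 in UTC: 07:37 − 13:00 = 18:37 on Jan 27.
+13 hours 34 minutes → arrive 08:11 UTC on Jan 28.
Flight 2 in UTC: 18:16 − 5:30 = 12:46 on Jan 27.
+13 hours 20 minutes → arrive 02:06 UTC on Jan 28.
Flight 2 lands earlier by 6 hours 5 minutes.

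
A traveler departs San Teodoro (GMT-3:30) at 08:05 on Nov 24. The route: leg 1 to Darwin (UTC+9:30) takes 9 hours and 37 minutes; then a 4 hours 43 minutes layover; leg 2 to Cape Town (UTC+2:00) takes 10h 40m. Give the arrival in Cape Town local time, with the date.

14:35 on November 25

Convert departure to UTC: 08:05 + 3:30 = 11:35 UTC on Nov 24.
Add 9 hours 37 minutes leg 1 → 21:12 UTC.
Add 4 hours 43 minutes layover in Darwin → 01:55 UTC (Nov 25).
Add 10 hours 40 minutes leg 2 → 12:35 UTC.
Cape Town is UTC+2:00, so local arrival = 12:35 + 2:00 = 14:35 on Nov 25.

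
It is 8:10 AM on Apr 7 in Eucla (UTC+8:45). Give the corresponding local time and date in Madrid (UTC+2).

1:25 AM on April 7

Madrid is 6:45 behind Eucla.
Shift by the zone difference: 8:10 AM − 6:45 = 1:25 AM on Apr 7 in Madrid.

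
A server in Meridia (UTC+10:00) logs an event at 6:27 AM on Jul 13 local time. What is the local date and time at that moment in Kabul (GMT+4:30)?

Kabul is 5:30 behind Meridia.
Shift by the zone difference: 6:27 AM − 5:30 = 12:57 AM on Jul 13 in Kabul.

12:57 AM on July 13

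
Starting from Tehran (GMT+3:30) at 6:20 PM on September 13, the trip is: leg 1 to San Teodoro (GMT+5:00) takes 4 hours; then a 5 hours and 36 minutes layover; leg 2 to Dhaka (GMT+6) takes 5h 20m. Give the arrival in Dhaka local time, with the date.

Convert departure to UTC: 6:20 PM − 3:30 = 2:50 PM UTC on Sep 13.
Add 4 hours leg 1 → 6:50 PM UTC.
Add 5 hours 36 minutes layover in San Teodoro → 12:26 AM UTC (Sep 14).
Add 5 hours and 20 minutes leg 2 → 5:46 AM UTC.
Dhaka is UTC+6:00, so local arrival = 5:46 AM + 6:00 = 11:46 AM on Sep 14.

11:46 AM on Sep 14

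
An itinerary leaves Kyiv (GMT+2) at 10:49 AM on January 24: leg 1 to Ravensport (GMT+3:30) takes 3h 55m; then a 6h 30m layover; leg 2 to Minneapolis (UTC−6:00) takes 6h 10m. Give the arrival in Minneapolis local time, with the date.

7:24 PM on Jan 24

Convert departure to UTC: 10:49 AM − 2:00 = 8:49 AM UTC on Jan 24.
Add 3 hours 55 minutes leg 1 → 12:44 PM UTC.
Add 6 hours and 30 minutes layover in Ravensport → 7:14 PM UTC.
Add 6 hours and 10 minutes leg 2 → 1:24 AM UTC (Jan 25).
Minneapolis is UTC−6:00, so local arrival = 1:24 AM − 6:00 = 7:24 PM on Jan 24.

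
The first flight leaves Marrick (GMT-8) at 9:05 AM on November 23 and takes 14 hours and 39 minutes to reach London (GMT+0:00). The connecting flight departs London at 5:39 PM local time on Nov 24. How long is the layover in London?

Convert departure to UTC: 9:05 AM + 8:00 = 5:05 PM UTC on Nov 23.
Add 14 hours 39 minutes flight time → 7:44 AM UTC (Nov 24).
London is UTC+0, so local arrival is the same: 7:44 AM on Nov 24.
Layover = 5:39 PM − 7:44 AM = 9 hours 55 minutes.

9 hours 55 minutes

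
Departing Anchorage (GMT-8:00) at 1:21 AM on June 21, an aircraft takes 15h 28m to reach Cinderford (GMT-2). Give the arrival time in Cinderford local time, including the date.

10:49 PM on Jun 21

Convert departure to UTC: 1:21 AM + 8:00 = 9:21 AM UTC on Jun 21.
Add 15 hours 28 minutes travel time → 12:49 AM UTC (Jun 22).
Cinderford is UTC−2:00, so local arrival = 12:49 AM − 2:00 = 10:49 PM on Jun 21.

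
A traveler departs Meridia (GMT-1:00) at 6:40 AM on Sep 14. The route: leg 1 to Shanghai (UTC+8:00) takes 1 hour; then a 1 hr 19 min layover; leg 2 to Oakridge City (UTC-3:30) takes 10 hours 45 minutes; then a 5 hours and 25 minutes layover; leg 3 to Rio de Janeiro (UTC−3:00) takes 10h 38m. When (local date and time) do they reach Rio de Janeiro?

9:47 AM on Sep 15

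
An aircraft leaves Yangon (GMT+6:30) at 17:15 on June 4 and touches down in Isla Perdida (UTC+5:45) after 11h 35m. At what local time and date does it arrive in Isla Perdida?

Convert departure to UTC: 17:15 − 6:30 = 10:45 UTC on Jun 4.
Add 11 hours 35 minutes travel time → 22:20 UTC.
Isla Perdida is UTC+5:45, so local arrival = 22:20 + 5:45 = 04:05 on Jun 5.

04:05 on Jun 5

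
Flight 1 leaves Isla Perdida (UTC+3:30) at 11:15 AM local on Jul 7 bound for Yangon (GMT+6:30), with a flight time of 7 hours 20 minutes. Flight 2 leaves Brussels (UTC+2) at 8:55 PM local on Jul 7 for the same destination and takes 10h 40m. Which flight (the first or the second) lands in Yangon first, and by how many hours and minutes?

Flight 1 in UTC: 11:15 AM − 3:30 = 7:45 AM on Jul 7.
+7 hours and 20 minutes → arrive 3:05 PM UTC on Jul 7.
Flight 2 in UTC: 8:55 PM − 2:00 = 6:55 PM on Jul 7.
+10 hours and 40 minutes → arrive 5:35 AM UTC on Jul 8.
Flight 1 lands earlier by 14 hours 30 minutes.

the first, by 14 hours 30 minutes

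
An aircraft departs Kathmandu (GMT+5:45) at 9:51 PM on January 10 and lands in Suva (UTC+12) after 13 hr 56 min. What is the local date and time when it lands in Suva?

Convert departure to UTC: 9:51 PM − 5:45 = 4:06 PM UTC on Jan 10.
Add 13 hours and 56 minutes travel time → 6:02 AM UTC (Jan 11).
Suva is UTC+12:00, so local arrival = 6:02 AM + 12:00 = 6:02 PM on Jan 11.

6:02 PM on Jan 11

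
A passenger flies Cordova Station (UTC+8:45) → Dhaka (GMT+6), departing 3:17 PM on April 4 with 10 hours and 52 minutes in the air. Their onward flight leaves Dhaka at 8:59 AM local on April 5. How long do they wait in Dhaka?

Convert departure to UTC: 3:17 PM − 8:45 = 6:32 AM UTC on Apr 4.
Add 10 hours 52 minutes flight time → 5:24 PM UTC.
Dhaka is UTC+6:00, so local arrival = 5:24 PM + 6:00 = 11:24 PM on Apr 4.
Layover = 8:59 AM − 11:24 PM (+1 day) = 9 hours 35 minutes.

9 hours 35 minutes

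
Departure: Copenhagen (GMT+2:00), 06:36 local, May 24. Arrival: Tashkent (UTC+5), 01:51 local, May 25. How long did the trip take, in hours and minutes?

16 hours 15 minutes

Departure in UTC: 06:36 − 2:00 = 04:36 on May 24.
Arrival in UTC: 01:51 − 5:00 = 20:51 on May 24.
Elapsed = 20:51 − 04:36 = 16 hours 15 minutes.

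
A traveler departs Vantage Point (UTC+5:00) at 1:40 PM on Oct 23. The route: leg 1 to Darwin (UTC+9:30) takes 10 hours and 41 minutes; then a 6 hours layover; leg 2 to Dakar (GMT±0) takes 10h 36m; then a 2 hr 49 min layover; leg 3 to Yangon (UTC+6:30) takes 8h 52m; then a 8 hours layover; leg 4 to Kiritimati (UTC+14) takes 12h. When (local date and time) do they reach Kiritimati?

9:38 AM on Oct 26

Convert departure to UTC: 1:40 PM − 5:00 = 8:40 AM UTC on Oct 23.
Add 10 hours 41 minutes leg 1 → 7:21 PM UTC.
Add 6 hours layover in Darwin → 1:21 AM UTC (Oct 24).
Add 10 hours 36 minutes leg 2 → 11:57 AM UTC.
Add 2 hours and 49 minutes layover in Dakar → 2:46 PM UTC.
Add 8 hours and 52 minutes leg 3 → 11:38 PM UTC.
Add 8 hours layover in Yangon → 7:38 AM UTC (Oct 25).
Add 12 hours leg 4 → 7:38 PM UTC.
Kiritimati is UTC+14:00, so local arrival = 7:38 PM + 14:00 = 9:38 AM on Oct 26.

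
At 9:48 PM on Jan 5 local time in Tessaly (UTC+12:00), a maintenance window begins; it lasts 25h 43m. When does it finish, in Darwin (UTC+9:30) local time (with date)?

Convert start to UTC: 9:48 PM − 12:00 = 9:48 AM UTC on Jan 5.
Add 25 hours and 43 minutes duration → 11:31 AM UTC (Jan 6).
Darwin is UTC+9:30, so local end time = 11:31 AM + 9:30 = 9:01 PM on Jan 6.

9:01 PM on January 6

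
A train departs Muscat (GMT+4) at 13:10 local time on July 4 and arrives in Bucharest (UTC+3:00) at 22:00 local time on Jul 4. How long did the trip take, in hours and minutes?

Departure in UTC: 13:10 − 4:00 = 09:10 on Jul 4.
Arrival in UTC: 22:00 − 3:00 = 19:00 on Jul 4.
Elapsed = 19:00 − 09:10 = 9 hours 50 minutes.

9 hours 50 minutes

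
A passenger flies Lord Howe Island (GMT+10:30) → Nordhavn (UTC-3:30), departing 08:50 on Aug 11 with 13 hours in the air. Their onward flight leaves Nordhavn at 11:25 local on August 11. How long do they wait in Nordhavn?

Convert departure to UTC: 08:50 − 10:30 = 22:20 UTC on Aug 10.
Add 13 hours flight time → 11:20 UTC (Aug 11).
Nordhavn is UTC−3:30, so local arrival = 11:20 − 3:30 = 07:50 on Aug 11.
Layover = 11:25 − 07:50 = 3 hours 35 minutes.

3 hours 35 minutes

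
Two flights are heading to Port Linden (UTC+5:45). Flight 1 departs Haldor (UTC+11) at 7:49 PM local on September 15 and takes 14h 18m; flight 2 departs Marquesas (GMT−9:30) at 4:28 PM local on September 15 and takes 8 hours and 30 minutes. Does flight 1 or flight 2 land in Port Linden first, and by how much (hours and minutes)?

the first, by 11 hours 21 minutes

Flight 1 in UTC: 7:49 PM − 11:00 = 8:49 AM on Sep 15.
+14 hours and 18 minutes → arrive 11:07 PM UTC on Sep 15.
Flight 2 in UTC: 4:28 PM + 9:30 = 1:58 AM on Sep 16.
+8 hours 30 minutes → arrive 10:28 AM UTC on Sep 16.
Flight 1 lands earlier by 11 hours 21 minutes.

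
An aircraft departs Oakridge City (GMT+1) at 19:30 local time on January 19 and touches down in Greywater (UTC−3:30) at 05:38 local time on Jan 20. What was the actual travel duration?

Greywater is 4:30 behind Oakridge City.
Clock-face elapsed time (ignoring zones) is 10 hours 8 minutes.
Actual elapsed = 10 hours 8 minutes + 4:30 = 14 hours 38 minutes.

14 hours 38 minutes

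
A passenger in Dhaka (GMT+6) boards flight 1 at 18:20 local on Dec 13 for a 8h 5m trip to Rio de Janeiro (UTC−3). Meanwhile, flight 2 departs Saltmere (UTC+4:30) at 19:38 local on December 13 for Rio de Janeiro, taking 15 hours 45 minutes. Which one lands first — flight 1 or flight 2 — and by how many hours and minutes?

the first, by 10 hours 28 minutes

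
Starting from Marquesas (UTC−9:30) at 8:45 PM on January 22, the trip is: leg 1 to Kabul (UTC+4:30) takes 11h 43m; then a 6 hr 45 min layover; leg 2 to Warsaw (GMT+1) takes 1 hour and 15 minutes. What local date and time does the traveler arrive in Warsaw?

Convert departure to UTC: 8:45 PM + 9:30 = 6:15 AM UTC on Jan 23.
Add 11 hours and 43 minutes leg 1 → 5:58 PM UTC.
Add 6 hours 45 minutes layover in Kabul → 12:43 AM UTC (Jan 24).
Add 1 hour and 15 minutes leg 2 → 1:58 AM UTC.
Warsaw is UTC+1:00, so local arrival = 1:58 AM + 1:00 = 2:58 AM on Jan 24.

2:58 AM on Jan 24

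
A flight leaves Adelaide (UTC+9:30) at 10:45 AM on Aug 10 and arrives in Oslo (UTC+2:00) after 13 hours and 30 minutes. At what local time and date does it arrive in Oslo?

4:45 PM on August 10

Convert departure to UTC: 10:45 AM − 9:30 = 1:15 AM UTC on Aug 10.
Add 13 hours and 30 minutes travel time → 2:45 PM UTC.
Oslo is UTC+2:00, so local arrival = 2:45 PM + 2:00 = 4:45 PM on Aug 10.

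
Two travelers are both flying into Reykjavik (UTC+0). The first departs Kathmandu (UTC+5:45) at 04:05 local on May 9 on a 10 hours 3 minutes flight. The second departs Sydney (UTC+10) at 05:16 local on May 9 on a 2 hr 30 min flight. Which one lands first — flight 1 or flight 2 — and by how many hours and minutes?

Flight 1 in UTC: 04:05 − 5:45 = 22:20 on May 8.
+10 hours and 3 minutes → arrive 08:23 UTC on May 9.
Flight 2 in UTC: 05:16 − 10:00 = 19:16 on May 8.
+2 hours and 30 minutes → arrive 21:46 UTC on May 8.
Flight 2 lands earlier by 10 hours 37 minutes.

the second, by 10 hours 37 minutes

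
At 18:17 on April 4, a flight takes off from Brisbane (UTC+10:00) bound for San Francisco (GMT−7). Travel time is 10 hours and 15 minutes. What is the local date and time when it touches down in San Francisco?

11:32 on April 4

Convert departure to UTC: 18:17 − 10:00 = 08:17 UTC on Apr 4.
Add 10 hours 15 minutes travel time → 18:32 UTC.
San Francisco is UTC−7:00, so local arrival = 18:32 − 7:00 = 11:32 on Apr 4.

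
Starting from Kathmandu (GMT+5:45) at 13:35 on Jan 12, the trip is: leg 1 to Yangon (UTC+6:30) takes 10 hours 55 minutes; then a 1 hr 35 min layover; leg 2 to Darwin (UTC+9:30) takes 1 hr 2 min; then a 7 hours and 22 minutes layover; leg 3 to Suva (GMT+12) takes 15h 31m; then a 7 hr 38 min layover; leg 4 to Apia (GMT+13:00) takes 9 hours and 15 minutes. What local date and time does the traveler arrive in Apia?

02:08 on January 15

Convert departure to UTC: 13:35 − 5:45 = 07:50 UTC on Jan 12.
Add 10 hours and 55 minutes leg 1 → 18:45 UTC.
Add 1 hour 35 minutes layover in Yangon → 20:20 UTC.
Add 1 hour 2 minutes leg 2 → 21:22 UTC.
Add 7 hours 22 minutes layover in Darwin → 04:44 UTC (Jan 13).
Add 15 hours 31 minutes leg 3 → 20:15 UTC.
Add 7 hours and 38 minutes layover in Suva → 03:53 UTC (Jan 14).
Add 9 hours 15 minutes leg 4 → 13:08 UTC.
Apia is UTC+13:00, so local arrival = 13:08 + 13:00 = 02:08 on Jan 15.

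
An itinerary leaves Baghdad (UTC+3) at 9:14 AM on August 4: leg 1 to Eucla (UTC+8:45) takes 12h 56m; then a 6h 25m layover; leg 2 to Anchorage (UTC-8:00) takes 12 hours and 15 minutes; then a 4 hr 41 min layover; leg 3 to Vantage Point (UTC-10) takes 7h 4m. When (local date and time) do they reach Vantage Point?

Convert departure to UTC: 9:14 AM − 3:00 = 6:14 AM UTC on Aug 4.
Add 12 hours 56 minutes leg 1 → 7:10 PM UTC.
Add 6 hours and 25 minutes layover in Eucla → 1:35 AM UTC (Aug 5).
Add 12 hours 15 minutes leg 2 → 1:50 PM UTC.
Add 4 hours 41 minutes layover in Anchorage → 6:31 PM UTC.
Add 7 hours and 4 minutes leg 3 → 1:35 AM UTC (Aug 6).
Vantage Point is UTC−10:00, so local arrival = 1:35 AM − 10:00 = 3:35 PM on Aug 5.

3:35 PM on August 5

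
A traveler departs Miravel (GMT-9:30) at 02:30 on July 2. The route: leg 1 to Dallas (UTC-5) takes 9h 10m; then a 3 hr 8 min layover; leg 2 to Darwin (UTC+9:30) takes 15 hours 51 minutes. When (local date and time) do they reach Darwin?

01:39 on July 4

Convert departure to UTC: 02:30 + 9:30 = 12:00 UTC on Jul 2.
Add 9 hours 10 minutes leg 1 → 21:10 UTC.
Add 3 hours 8 minutes layover in Dallas → 00:18 UTC (Jul 3).
Add 15 hours and 51 minutes leg 2 → 16:09 UTC.
Darwin is UTC+9:30, so local arrival = 16:09 + 9:30 = 01:39 on Jul 4.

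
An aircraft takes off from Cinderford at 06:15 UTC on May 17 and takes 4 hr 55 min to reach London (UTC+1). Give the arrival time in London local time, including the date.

12:10 on May 17

Departure is given in UTC: 06:15 on May 17.
Add 4 hours and 55 minutes → 11:10 UTC.
London is UTC+1:00: 11:10 + 1:00 = 12:10 on May 17.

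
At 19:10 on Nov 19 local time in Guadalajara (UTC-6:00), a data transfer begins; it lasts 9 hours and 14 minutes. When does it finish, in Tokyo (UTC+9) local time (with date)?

19:24 on November 20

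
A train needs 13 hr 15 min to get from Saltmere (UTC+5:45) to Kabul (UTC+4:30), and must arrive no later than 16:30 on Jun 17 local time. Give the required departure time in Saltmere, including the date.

04:30 on June 17

Target arrival in UTC: 16:30 − 4:30 = 12:00 on Jun 17.
Subtract 13 hours 15 minutes → departure 22:45 UTC on Jun 16.
Saltmere is UTC+5:45: 22:45 + 5:45 = 04:30 on Jun 17.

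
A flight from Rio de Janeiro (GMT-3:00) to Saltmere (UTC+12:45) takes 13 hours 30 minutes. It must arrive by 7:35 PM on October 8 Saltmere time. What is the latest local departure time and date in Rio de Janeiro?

Target arrival in UTC: 7:35 PM − 12:45 = 6:50 AM on Oct 8.
Subtract 13 hours and 30 minutes → departure 5:20 PM UTC on Oct 7.
Rio de Janeiro is UTC−3:00: 5:20 PM − 3:00 = 2:20 PM on Oct 7.

2:20 PM on October 7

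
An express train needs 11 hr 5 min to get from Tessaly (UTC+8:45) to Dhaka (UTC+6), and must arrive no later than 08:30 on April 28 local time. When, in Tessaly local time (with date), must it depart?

00:10 on April 28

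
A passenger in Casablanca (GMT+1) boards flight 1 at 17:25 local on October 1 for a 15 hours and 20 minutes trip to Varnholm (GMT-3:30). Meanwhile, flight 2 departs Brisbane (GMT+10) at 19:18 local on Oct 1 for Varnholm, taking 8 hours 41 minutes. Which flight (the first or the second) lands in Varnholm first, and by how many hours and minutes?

the second, by 13 hours 46 minutes

Flight 1 in UTC: 17:25 − 1:00 = 16:25 on Oct 1.
+15 hours and 20 minutes → arrive 07:45 UTC on Oct 2.
Flight 2 in UTC: 19:18 − 10:00 = 09:18 on Oct 1.
+8 hours 41 minutes → arrive 17:59 UTC on Oct 1.
Flight 2 lands earlier by 13 hours 46 minutes.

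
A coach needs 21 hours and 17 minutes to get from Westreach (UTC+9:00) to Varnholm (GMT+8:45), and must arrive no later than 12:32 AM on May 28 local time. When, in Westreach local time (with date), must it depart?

3:30 AM on May 27

Target arrival in UTC: 12:32 AM − 8:45 = 3:47 PM on May 27.
Subtract 21 hours 17 minutes → departure 6:30 PM UTC on May 26.
Westreach is UTC+9:00: 6:30 PM + 9:00 = 3:30 AM on May 27.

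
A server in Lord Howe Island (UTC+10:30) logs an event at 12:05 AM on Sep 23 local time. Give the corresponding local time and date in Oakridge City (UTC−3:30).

10:05 AM on September 22

In UTC: 12:05 AM − 10:30 = 1:35 PM on Sep 22.
Oakridge City is UTC−3:30: 1:35 PM − 3:30 = 10:05 AM on Sep 22.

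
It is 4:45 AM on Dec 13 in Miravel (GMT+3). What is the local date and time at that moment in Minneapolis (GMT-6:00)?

In UTC: 4:45 AM − 3:00 = 1:45 AM on Dec 13.
Minneapolis is UTC−6:00: 1:45 AM − 6:00 = 7:45 PM on Dec 12.

7:45 PM on December 12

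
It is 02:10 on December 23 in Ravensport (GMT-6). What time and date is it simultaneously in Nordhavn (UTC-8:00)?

00:10 on December 23

Nordhavn is 2:00 behind Ravensport.
Shift by the zone difference: 02:10 − 2:00 = 00:10 on Dec 23 in Nordhavn.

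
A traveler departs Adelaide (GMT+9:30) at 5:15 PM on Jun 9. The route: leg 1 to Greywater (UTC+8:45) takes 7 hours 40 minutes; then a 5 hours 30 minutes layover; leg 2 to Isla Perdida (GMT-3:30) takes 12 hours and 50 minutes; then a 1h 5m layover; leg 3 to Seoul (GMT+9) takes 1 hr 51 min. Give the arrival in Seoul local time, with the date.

9:41 PM on June 10

Convert departure to UTC: 5:15 PM − 9:30 = 7:45 AM UTC on Jun 9.
Add 7 hours and 40 minutes leg 1 → 3:25 PM UTC.
Add 5 hours and 30 minutes layover in Greywater → 8:55 PM UTC.
Add 12 hours 50 minutes leg 2 → 9:45 AM UTC (Jun 10).
Add 1 hour 5 minutes layover in Isla Perdida → 10:50 AM UTC.
Add 1 hour and 51 minutes leg 3 → 12:41 PM UTC.
Seoul is UTC+9:00, so local arrival = 12:41 PM + 9:00 = 9:41 PM on Jun 10.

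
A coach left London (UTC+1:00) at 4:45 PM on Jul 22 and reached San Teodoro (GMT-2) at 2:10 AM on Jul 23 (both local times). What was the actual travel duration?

Departure in UTC: 4:45 PM − 1:00 = 3:45 PM on Jul 22.
Arrival in UTC: 2:10 AM + 2:00 = 4:10 AM on Jul 23.
Elapsed = 4:10 AM − 3:45 PM (+1 day) = 12 hours 25 minutes.

12 hours 25 minutes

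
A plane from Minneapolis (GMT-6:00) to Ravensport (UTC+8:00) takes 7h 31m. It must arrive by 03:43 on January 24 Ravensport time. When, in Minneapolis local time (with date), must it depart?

06:12 on Jan 23

Target arrival in UTC: 03:43 − 8:00 = 19:43 on Jan 23.
Subtract 7 hours and 31 minutes → departure 12:12 UTC on Jan 23.
Minneapolis is UTC−6:00: 12:12 − 6:00 = 06:12 on Jan 23.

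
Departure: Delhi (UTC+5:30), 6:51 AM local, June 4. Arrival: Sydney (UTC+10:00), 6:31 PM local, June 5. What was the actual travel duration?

Departure in UTC: 6:51 AM − 5:30 = 1:21 AM on Jun 4.
Arrival in UTC: 6:31 PM − 10:00 = 8:31 AM on Jun 5.
Elapsed = 8:31 AM − 1:21 AM (+1 day) = 31 hours 10 minutes.

31 hours 10 minutes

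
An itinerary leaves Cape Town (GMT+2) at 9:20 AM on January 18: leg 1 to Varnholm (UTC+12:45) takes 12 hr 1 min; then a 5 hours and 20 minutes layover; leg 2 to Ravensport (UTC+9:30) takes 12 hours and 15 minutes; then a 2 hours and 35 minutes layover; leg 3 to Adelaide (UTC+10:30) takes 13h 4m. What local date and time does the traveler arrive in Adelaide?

Convert departure to UTC: 9:20 AM − 2:00 = 7:20 AM UTC on Jan 18.
Add 12 hours 1 minute leg 1 → 7:21 PM UTC.
Add 5 hours and 20 minutes layover in Varnholm → 12:41 AM UTC (Jan 19).
Add 12 hours and 15 minutes leg 2 → 12:56 PM UTC.
Add 2 hours and 35 minutes layover in Ravensport → 3:31 PM UTC.
Add 13 hours 4 minutes leg 3 → 4:35 AM UTC (Jan 20).
Adelaide is UTC+10:30, so local arrival = 4:35 AM + 10:30 = 3:05 PM on Jan 20.

3:05 PM on Jan 20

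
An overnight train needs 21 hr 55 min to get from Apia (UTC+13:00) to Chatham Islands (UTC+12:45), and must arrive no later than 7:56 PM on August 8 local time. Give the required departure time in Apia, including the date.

10:16 PM on Aug 7

Target arrival in UTC: 7:56 PM − 12:45 = 7:11 AM on Aug 8.
Subtract 21 hours 55 minutes → departure 9:16 AM UTC on Aug 7.
Apia is UTC+13:00: 9:16 AM + 13:00 = 10:16 PM on Aug 7.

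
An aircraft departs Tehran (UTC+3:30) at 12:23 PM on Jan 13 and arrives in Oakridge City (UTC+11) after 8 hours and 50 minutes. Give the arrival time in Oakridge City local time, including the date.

4:43 AM on January 14

Convert departure to UTC: 12:23 PM − 3:30 = 8:53 AM UTC on Jan 13.
Add 8 hours 50 minutes travel time → 5:43 PM UTC.
Oakridge City is UTC+11:00, so local arrival = 5:43 PM + 11:00 = 4:43 AM on Jan 14.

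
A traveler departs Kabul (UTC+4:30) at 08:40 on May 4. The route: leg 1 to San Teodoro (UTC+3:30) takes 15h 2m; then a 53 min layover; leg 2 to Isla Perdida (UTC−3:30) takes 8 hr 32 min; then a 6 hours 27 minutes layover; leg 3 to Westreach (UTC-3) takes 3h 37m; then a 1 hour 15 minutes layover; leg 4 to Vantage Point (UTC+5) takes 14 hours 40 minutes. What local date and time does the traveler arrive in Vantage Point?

Convert departure to UTC: 08:40 − 4:30 = 04:10 UTC on May 4.
Add 15 hours and 2 minutes leg 1 → 19:12 UTC.
Add 53 minutes layover in San Teodoro → 20:05 UTC.
Add 8 hours and 32 minutes leg 2 → 04:37 UTC (May 5).
Add 6 hours and 27 minutes layover in Isla Perdida → 11:04 UTC.
Add 3 hours and 37 minutes leg 3 → 14:41 UTC.
Add 1 hour and 15 minutes layover in Westreach → 15:56 UTC.
Add 14 hours and 40 minutes leg 4 → 06:36 UTC (May 6).
Vantage Point is UTC+5:00, so local arrival = 06:36 + 5:00 = 11:36 on May 6.

11:36 on May 6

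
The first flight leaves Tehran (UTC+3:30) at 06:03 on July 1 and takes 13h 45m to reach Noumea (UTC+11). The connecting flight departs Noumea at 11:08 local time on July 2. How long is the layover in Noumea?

7 hours 50 minutes

Convert departure to UTC: 06:03 − 3:30 = 02:33 UTC on Jul 1.
Add 13 hours and 45 minutes flight time → 16:18 UTC.
Noumea is UTC+11:00, so local arrival = 16:18 + 11:00 = 03:18 on Jul 2.
Layover = 11:08 − 03:18 = 7 hours 50 minutes.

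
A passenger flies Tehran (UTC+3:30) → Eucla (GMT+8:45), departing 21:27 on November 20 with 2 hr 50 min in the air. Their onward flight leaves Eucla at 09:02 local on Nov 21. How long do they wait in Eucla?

Convert departure to UTC: 21:27 − 3:30 = 17:57 UTC on Nov 20.
Add 2 hours 50 minutes flight time → 20:47 UTC.
Eucla is UTC+8:45, so local arrival = 20:47 + 8:45 = 05:32 on Nov 21.
Layover = 09:02 − 05:32 = 3 hours 30 minutes.

3 hours 30 minutes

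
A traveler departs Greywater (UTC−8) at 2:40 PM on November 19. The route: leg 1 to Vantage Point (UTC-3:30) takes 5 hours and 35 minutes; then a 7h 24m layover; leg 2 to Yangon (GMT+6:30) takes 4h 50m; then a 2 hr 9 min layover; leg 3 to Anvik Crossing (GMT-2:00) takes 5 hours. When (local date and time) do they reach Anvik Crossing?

9:38 PM on Nov 20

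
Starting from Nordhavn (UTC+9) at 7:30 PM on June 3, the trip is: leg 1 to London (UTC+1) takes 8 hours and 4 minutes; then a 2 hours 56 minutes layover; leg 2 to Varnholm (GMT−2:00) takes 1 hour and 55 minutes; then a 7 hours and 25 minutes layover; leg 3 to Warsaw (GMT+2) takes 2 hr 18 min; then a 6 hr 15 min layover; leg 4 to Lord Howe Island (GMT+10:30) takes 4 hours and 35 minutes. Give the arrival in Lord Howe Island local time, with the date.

6:28 AM on June 5

Convert departure to UTC: 7:30 PM − 9:00 = 10:30 AM UTC on Jun 3.
Add 8 hours 4 minutes leg 1 → 6:34 PM UTC.
Add 2 hours 56 minutes layover in London → 9:30 PM UTC.
Add 1 hour 55 minutes leg 2 → 11:25 PM UTC.
Add 7 hours 25 minutes layover in Varnholm → 6:50 AM UTC (Jun 4).
Add 2 hours and 18 minutes leg 3 → 9:08 AM UTC.
Add 6 hours 15 minutes layover in Warsaw → 3:23 PM UTC.
Add 4 hours 35 minutes leg 4 → 7:58 PM UTC.
Lord Howe Island is UTC+10:30, so local arrival = 7:58 PM + 10:30 = 6:28 AM on Jun 5.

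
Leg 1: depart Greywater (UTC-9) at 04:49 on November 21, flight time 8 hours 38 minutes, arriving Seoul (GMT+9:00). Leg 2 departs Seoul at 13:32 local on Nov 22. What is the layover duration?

Convert departure to UTC: 04:49 + 9:00 = 13:49 UTC on Nov 21.
Add 8 hours 38 minutes flight time → 22:27 UTC.
Seoul is UTC+9:00, so local arrival = 22:27 + 9:00 = 07:27 on Nov 22.
Layover = 13:32 − 07:27 = 6 hours 5 minutes.

6 hours 5 minutes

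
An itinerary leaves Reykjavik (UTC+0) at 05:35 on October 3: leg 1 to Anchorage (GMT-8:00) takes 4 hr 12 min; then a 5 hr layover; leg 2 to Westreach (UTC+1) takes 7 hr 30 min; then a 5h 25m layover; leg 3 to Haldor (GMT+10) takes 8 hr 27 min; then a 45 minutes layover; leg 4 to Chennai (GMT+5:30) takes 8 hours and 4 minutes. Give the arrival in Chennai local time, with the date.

02:28 on Oct 5

Reykjavik is at UTC+0, so departure is already 05:35 UTC on Oct 3.
Add 4 hours and 12 minutes leg 1 → 09:47 UTC.
Add 5 hours layover in Anchorage → 14:47 UTC.
Add 7 hours and 30 minutes leg 2 → 22:17 UTC.
Add 5 hours 25 minutes layover in Westreach → 03:42 UTC (Oct 4).
Add 8 hours and 27 minutes leg 3 → 12:09 UTC.
Add 45 minutes layover in Haldor → 12:54 UTC.
Add 8 hours 4 minutes leg 4 → 20:58 UTC.
Chennai is UTC+5:30, so local arrival = 20:58 + 5:30 = 02:28 on Oct 5.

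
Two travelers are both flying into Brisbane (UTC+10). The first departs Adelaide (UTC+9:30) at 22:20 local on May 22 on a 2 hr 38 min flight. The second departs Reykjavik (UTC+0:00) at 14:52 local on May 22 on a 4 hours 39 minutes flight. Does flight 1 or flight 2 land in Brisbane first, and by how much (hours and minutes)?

the first, by 4 hours 3 minutes

Flight 1 in UTC: 22:20 − 9:30 = 12:50 on May 22.
+2 hours 38 minutes → arrive 15:28 UTC on May 22.
Flight 2 departs at 14:52 UTC (May 22).
+4 hours 39 minutes → arrive 19:31 UTC on May 22.
Flight 1 lands earlier by 4 hours 3 minutes.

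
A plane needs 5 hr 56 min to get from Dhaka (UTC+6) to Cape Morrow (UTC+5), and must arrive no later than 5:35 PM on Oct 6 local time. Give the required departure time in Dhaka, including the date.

Target arrival in UTC: 5:35 PM − 5:00 = 12:35 PM on Oct 6.
Subtract 5 hours 56 minutes → departure 6:39 AM UTC on Oct 6.
Dhaka is UTC+6:00: 6:39 AM + 6:00 = 12:39 PM on Oct 6.

12:39 PM on Oct 6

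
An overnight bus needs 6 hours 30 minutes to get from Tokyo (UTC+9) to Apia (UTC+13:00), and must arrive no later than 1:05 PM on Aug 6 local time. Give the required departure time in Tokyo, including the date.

Target arrival in UTC: 1:05 PM − 13:00 = 12:05 AM on Aug 6.
Subtract 6 hours and 30 minutes → departure 5:35 PM UTC on Aug 5.
Tokyo is UTC+9:00: 5:35 PM + 9:00 = 2:35 AM on Aug 6.

2:35 AM on Aug 6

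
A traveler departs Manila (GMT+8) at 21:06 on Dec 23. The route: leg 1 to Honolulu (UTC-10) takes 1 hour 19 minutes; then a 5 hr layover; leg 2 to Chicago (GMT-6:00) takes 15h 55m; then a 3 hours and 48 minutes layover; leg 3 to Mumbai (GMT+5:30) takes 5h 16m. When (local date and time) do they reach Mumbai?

01:54 on Dec 25

Convert departure to UTC: 21:06 − 8:00 = 13:06 UTC on Dec 23.
Add 1 hour 19 minutes leg 1 → 14:25 UTC.
Add 5 hours layover in Honolulu → 19:25 UTC.
Add 15 hours and 55 minutes leg 2 → 11:20 UTC (Dec 24).
Add 3 hours 48 minutes layover in Chicago → 15:08 UTC.
Add 5 hours and 16 minutes leg 3 → 20:24 UTC.
Mumbai is UTC+5:30, so local arrival = 20:24 + 5:30 = 01:54 on Dec 25.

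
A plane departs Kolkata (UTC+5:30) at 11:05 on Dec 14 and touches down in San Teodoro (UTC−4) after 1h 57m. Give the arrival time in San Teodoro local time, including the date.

03:32 on December 14

Convert departure to UTC: 11:05 − 5:30 = 05:35 UTC on Dec 14.
Add 1 hour and 57 minutes travel time → 07:32 UTC.
San Teodoro is UTC−4:00, so local arrival = 07:32 − 4:00 = 03:32 on Dec 14.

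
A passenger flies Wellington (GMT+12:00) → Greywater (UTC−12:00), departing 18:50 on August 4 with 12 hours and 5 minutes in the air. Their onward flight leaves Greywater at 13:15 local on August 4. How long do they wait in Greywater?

6 hours 20 minutes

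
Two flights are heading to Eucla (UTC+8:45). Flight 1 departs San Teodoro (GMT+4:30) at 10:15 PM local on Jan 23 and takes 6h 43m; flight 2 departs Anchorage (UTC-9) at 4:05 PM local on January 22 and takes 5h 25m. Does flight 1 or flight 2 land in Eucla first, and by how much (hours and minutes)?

Flight 1 in UTC: 10:15 PM − 4:30 = 5:45 PM on Jan 23.
+6 hours and 43 minutes → arrive 12:28 AM UTC on Jan 24.
Flight 2 in UTC: 4:05 PM + 9:00 = 1:05 AM on Jan 23.
+5 hours and 25 minutes → arrive 6:30 AM UTC on Jan 23.
Flight 2 lands earlier by 17 hours 58 minutes.

the second, by 17 hours 58 minutes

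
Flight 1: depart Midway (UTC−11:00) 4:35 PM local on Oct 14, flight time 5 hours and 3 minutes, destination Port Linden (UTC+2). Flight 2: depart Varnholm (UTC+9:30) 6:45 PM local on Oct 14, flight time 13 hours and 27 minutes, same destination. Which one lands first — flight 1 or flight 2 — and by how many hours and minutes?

the second, by 9 hours 56 minutes

Flight 1 in UTC: 4:35 PM + 11:00 = 3:35 AM on Oct 15.
+5 hours 3 minutes → arrive 8:38 AM UTC on Oct 15.
Flight 2 in UTC: 6:45 PM − 9:30 = 9:15 AM on Oct 14.
+13 hours and 27 minutes → arrive 10:42 PM UTC on Oct 14.
Flight 2 lands earlier by 9 hours 56 minutes.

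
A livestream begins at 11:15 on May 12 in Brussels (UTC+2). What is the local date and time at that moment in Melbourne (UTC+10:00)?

Melbourne is 8:00 ahead of Brussels.
Shift by the zone difference: 11:15 + 8:00 = 19:15 on May 12 in Melbourne.

19:15 on May 12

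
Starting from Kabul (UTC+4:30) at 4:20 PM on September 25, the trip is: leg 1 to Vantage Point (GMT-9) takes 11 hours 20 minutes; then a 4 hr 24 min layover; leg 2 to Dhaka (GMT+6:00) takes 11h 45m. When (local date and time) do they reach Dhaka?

9:19 PM on Sep 26

Convert departure to UTC: 4:20 PM − 4:30 = 11:50 AM UTC on Sep 25.
Add 11 hours 20 minutes leg 1 → 11:10 PM UTC.
Add 4 hours and 24 minutes layover in Vantage Point → 3:34 AM UTC (Sep 26).
Add 11 hours 45 minutes leg 2 → 3:19 PM UTC.
Dhaka is UTC+6:00, so local arrival = 3:19 PM + 6:00 = 9:19 PM on Sep 26.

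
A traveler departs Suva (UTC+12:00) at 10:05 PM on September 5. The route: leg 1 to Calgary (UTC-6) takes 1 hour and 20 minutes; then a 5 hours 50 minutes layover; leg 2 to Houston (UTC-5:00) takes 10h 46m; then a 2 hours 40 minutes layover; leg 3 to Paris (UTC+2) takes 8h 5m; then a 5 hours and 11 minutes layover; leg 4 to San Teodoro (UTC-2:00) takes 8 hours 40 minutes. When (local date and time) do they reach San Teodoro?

Convert departure to UTC: 10:05 PM − 12:00 = 10:05 AM UTC on Sep 5.
Add 1 hour and 20 minutes leg 1 → 11:25 AM UTC.
Add 5 hours and 50 minutes layover in Calgary → 5:15 PM UTC.
Add 10 hours 46 minutes leg 2 → 4:01 AM UTC (Sep 6).
Add 2 hours 40 minutes layover in Houston → 6:41 AM UTC.
Add 8 hours and 5 minutes leg 3 → 2:46 PM UTC.
Add 5 hours 11 minutes layover in Paris → 7:57 PM UTC.
Add 8 hours 40 minutes leg 4 → 4:37 AM UTC (Sep 7).
San Teodoro is UTC−2:00, so local arrival = 4:37 AM − 2:00 = 2:37 AM on Sep 7.

2:37 AM on September 7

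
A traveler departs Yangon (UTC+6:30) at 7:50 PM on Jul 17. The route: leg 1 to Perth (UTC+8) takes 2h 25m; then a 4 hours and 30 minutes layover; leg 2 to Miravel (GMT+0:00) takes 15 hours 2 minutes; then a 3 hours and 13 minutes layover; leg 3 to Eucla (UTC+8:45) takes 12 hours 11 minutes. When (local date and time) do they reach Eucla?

11:26 AM on July 19

Convert departure to UTC: 7:50 PM − 6:30 = 1:20 PM UTC on Jul 17.
Add 2 hours and 25 minutes leg 1 → 3:45 PM UTC.
Add 4 hours 30 minutes layover in Perth → 8:15 PM UTC.
Add 15 hours 2 minutes leg 2 → 11:17 AM UTC (Jul 18).
Add 3 hours 13 minutes layover in Miravel → 2:30 PM UTC.
Add 12 hours and 11 minutes leg 3 → 2:41 AM UTC (Jul 19).
Eucla is UTC+8:45, so local arrival = 2:41 AM + 8:45 = 11:26 AM on Jul 19.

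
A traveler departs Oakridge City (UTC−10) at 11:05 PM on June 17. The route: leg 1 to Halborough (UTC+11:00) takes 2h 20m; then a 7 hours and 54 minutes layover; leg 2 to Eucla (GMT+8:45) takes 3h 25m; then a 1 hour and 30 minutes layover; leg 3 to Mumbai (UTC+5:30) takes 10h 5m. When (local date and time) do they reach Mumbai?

Convert departure to UTC: 11:05 PM + 10:00 = 9:05 AM UTC on Jun 18.
Add 2 hours 20 minutes leg 1 → 11:25 AM UTC.
Add 7 hours 54 minutes layover in Halborough → 7:19 PM UTC.
Add 3 hours and 25 minutes leg 2 → 10:44 PM UTC.
Add 1 hour 30 minutes layover in Eucla → 12:14 AM UTC (Jun 19).
Add 10 hours 5 minutes leg 3 → 10:19 AM UTC.
Mumbai is UTC+5:30, so local arrival = 10:19 AM + 5:30 = 3:49 PM on Jun 19.

3:49 PM on Jun 19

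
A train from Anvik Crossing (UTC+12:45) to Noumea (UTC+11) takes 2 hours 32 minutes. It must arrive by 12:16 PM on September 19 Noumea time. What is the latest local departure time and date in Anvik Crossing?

Target arrival in UTC: 12:16 PM − 11:00 = 1:16 AM on Sep 19.
Subtract 2 hours 32 minutes → departure 10:44 PM UTC on Sep 18.
Anvik Crossing is UTC+12:45: 10:44 PM + 12:45 = 11:29 AM on Sep 19.

11:29 AM on September 19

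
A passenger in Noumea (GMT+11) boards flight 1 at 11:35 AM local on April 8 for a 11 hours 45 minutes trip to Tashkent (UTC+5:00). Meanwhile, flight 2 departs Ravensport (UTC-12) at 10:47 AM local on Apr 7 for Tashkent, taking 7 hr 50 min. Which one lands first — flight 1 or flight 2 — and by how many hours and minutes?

the second, by 5 hours 43 minutes

Flight 1 in UTC: 11:35 AM − 11:00 = 12:35 AM on Apr 8.
+11 hours and 45 minutes → arrive 12:20 PM UTC on Apr 8.
Flight 2 in UTC: 10:47 AM + 12:00 = 10:47 PM on Apr 7.
+7 hours and 50 minutes → arrive 6:37 AM UTC on Apr 8.
Flight 2 lands earlier by 5 hours 43 minutes.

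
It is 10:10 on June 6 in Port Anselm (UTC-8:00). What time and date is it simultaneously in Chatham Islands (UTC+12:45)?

Chatham Islands is 20:45 ahead of Port Anselm.
Shift by the zone difference: 10:10 + 20:45 = 06:55 on Jun 7 in Chatham Islands.

06:55 on June 7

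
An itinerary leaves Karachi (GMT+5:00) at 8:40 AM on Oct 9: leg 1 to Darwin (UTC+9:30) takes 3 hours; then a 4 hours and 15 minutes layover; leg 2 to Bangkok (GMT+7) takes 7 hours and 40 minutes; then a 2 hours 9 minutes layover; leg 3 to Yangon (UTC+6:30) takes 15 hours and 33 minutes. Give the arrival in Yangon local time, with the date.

6:47 PM on October 10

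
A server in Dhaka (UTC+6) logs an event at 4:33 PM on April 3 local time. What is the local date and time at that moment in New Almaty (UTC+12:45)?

11:18 PM on April 3

New Almaty is 6:45 ahead of Dhaka.
Shift by the zone difference: 4:33 PM + 6:45 = 11:18 PM on Apr 3 in New Almaty.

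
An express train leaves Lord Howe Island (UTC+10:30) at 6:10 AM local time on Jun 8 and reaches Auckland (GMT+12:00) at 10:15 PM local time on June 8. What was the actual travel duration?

Departure in UTC: 6:10 AM − 10:30 = 7:40 PM on Jun 7.
Arrival in UTC: 10:15 PM − 12:00 = 10:15 AM on Jun 8.
Elapsed = 10:15 AM − 7:40 PM (+1 day) = 14 hours 35 minutes.

14 hours 35 minutes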